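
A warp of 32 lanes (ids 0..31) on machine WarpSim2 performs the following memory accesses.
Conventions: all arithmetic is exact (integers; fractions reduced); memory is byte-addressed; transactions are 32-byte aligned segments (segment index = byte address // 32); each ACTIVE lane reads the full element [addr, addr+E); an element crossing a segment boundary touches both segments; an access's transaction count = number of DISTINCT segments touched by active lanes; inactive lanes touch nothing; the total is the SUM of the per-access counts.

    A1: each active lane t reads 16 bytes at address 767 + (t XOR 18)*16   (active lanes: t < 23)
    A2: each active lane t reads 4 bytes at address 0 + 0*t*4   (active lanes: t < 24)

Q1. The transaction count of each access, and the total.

A1: 14 transactions
A2: 1 transaction

Answer: 14,1; total 15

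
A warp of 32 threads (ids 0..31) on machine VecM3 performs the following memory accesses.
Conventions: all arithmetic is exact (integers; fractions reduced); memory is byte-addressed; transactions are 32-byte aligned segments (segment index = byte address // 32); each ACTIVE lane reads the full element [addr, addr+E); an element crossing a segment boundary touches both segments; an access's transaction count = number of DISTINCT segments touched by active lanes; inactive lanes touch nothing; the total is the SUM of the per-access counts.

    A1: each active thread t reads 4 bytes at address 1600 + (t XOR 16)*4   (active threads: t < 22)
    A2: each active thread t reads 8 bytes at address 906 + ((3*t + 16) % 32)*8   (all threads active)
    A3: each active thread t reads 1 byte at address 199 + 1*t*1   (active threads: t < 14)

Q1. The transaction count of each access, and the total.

A1: 3 transactions
A2: 9 transactions
A3: 1 transaction

Answer: 3,9,1; total 13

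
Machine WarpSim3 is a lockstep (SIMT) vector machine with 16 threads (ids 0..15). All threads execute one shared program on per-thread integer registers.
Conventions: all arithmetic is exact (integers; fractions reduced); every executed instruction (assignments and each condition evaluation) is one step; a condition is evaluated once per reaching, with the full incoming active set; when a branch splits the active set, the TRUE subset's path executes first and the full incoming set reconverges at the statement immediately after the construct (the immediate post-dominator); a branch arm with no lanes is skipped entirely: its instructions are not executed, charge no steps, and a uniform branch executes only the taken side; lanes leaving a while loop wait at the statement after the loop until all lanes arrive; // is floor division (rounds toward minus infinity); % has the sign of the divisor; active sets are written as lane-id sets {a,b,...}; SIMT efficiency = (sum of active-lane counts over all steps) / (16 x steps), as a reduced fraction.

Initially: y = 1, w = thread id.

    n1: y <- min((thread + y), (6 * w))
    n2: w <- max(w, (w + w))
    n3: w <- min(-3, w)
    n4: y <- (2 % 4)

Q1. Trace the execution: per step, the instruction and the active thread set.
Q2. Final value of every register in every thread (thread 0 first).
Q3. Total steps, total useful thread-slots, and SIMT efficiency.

step 0: y <- min((thread + y), (6 * w)) {0,1,2,3,4,5,6,7,8,9,10,11,12,13,14,15}
step 1: w <- max(w, (w + w))         {0,1,2,3,4,5,6,7,8,9,10,11,12,13,14,15}
step 2: w <- min(-3, w)              {0,1,2,3,4,5,6,7,8,9,10,11,12,13,14,15}
step 3: y <- (2 % 4)                 {0,1,2,3,4,5,6,7,8,9,10,11,12,13,14,15}

Answer: 4 steps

y: 2,2,2,2,2,2,2,2,2,2,2,2,2,2,2,2
w: -3,-3,-3,-3,-3,-3,-3,-3,-3,-3,-3,-3,-3,-3,-3,-3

steps = 4; useful = 64; efficiency = 64/64 = 1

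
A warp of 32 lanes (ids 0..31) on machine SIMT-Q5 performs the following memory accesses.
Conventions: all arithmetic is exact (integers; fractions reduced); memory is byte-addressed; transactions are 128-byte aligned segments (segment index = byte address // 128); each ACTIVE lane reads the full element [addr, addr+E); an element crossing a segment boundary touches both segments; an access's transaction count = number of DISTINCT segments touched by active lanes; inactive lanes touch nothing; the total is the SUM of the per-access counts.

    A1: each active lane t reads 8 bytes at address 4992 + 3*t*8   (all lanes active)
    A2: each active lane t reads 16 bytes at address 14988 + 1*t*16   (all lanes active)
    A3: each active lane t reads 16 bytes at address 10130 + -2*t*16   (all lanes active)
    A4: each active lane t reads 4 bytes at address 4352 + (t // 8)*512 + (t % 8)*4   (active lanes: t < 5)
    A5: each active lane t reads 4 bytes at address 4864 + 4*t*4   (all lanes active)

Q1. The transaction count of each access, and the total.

A1: 6 transactions
A2: 5 transactions
A3: 9 transactions
A4: 1 transaction
A5: 4 transactions

Answer: 6,5,9,1,4; total 25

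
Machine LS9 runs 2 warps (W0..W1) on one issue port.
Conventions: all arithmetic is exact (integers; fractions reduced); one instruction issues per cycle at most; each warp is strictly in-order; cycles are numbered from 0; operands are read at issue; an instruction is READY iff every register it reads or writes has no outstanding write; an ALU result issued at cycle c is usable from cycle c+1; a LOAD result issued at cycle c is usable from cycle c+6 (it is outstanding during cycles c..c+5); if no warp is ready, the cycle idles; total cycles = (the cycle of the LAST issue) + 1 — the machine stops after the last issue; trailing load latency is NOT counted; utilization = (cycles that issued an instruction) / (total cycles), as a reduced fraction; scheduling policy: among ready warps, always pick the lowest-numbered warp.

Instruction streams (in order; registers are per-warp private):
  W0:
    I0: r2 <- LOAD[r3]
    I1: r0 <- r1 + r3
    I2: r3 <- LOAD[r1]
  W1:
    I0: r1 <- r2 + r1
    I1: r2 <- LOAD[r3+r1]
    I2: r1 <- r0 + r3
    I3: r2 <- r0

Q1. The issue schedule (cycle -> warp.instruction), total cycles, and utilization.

cycle 0: W0.I0
cycle 1: W0.I1
cycle 2: W0.I2
cycle 3: W1.I0
cycle 4: W1.I1
cycle 5: W1.I2
cycle 6: idle
cycle 7: idle
cycle 8: idle
cycle 9: idle
cycle 10: W1.I3

Answer: 11 cycles, utilization 7/11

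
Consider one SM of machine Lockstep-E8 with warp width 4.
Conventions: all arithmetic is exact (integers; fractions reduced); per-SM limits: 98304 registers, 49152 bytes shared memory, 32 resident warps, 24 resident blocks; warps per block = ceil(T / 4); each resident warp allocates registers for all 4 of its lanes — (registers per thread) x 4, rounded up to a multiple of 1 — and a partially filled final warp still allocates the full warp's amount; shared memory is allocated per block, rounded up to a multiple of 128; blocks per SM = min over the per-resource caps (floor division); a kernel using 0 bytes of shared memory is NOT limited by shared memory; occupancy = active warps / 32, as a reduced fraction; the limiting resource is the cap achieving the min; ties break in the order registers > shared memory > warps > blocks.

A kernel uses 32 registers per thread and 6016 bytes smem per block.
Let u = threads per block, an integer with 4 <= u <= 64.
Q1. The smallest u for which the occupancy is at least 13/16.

Answer: u = 13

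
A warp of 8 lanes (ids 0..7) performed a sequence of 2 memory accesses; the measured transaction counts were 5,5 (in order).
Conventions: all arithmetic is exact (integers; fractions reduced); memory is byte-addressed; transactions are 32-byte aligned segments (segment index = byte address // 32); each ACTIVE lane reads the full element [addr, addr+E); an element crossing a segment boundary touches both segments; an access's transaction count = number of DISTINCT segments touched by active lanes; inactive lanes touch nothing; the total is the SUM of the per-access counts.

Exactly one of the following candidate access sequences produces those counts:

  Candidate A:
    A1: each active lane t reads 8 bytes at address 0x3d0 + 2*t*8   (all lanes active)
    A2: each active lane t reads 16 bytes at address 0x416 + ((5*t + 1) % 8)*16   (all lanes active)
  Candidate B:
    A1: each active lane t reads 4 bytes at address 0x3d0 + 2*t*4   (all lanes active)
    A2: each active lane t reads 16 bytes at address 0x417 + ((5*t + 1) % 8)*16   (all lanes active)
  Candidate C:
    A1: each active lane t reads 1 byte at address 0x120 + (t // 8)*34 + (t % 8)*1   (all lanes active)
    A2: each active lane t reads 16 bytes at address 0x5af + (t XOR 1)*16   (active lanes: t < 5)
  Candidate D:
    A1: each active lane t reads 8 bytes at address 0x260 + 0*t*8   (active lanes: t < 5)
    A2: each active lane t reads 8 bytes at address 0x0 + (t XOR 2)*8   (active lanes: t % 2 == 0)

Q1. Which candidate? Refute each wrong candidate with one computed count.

B: A1 gives 3 transactions, not 5
C: A1 gives 1 transaction, not 5
D: A1 gives 1 transaction, not 5
A: all counts match (5,5)

Answer: A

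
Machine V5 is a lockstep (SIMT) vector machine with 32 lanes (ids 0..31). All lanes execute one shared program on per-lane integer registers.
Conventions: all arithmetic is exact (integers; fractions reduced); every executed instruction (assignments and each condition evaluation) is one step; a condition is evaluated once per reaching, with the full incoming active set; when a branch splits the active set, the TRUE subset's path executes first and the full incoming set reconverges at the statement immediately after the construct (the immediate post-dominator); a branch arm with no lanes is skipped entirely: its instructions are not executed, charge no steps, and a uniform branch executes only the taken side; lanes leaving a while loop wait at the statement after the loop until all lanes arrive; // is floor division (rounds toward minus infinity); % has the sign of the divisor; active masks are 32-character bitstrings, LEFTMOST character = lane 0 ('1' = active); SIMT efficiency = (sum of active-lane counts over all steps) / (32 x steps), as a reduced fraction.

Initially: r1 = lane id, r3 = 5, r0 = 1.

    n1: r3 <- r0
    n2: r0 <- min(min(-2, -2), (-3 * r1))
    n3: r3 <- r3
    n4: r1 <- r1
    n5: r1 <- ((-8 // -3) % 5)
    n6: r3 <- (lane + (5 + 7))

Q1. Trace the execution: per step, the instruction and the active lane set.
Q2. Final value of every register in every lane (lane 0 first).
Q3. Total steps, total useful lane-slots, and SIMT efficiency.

step 0: r3 <- r0                     11111111111111111111111111111111
step 1: r0 <- min(min(-2, -2), (-3 * r1)) 11111111111111111111111111111111
step 2: r3 <- r3                     11111111111111111111111111111111
step 3: r1 <- r1                     11111111111111111111111111111111
step 4: r1 <- ((-8 // -3) % 5)       11111111111111111111111111111111
step 5: r3 <- (lane + (5 + 7))       11111111111111111111111111111111

Answer: 6 steps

r1: 2,2,2,2,2,2,2,2,2,2,2,2,2,2,2,2,2,2,2,2,2,2,2,2,2,2,2,2,2,2,2,2
r3: 12,13,14,15,16,17,18,19,20,21,22,23,24,25,26,27,28,29,30,31,32,33,34,35,36,37,38,39,40,41,42,43
r0: -2,-3,-6,-9,-12,-15,-18,-21,-24,-27,-30,-33,-36,-39,-42,-45,-48,-51,-54,-57,-60,-63,-66,-69,-72,-75,-78,-81,-84,-87,-90,-93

steps = 6; useful = 192; efficiency = 192/192 = 1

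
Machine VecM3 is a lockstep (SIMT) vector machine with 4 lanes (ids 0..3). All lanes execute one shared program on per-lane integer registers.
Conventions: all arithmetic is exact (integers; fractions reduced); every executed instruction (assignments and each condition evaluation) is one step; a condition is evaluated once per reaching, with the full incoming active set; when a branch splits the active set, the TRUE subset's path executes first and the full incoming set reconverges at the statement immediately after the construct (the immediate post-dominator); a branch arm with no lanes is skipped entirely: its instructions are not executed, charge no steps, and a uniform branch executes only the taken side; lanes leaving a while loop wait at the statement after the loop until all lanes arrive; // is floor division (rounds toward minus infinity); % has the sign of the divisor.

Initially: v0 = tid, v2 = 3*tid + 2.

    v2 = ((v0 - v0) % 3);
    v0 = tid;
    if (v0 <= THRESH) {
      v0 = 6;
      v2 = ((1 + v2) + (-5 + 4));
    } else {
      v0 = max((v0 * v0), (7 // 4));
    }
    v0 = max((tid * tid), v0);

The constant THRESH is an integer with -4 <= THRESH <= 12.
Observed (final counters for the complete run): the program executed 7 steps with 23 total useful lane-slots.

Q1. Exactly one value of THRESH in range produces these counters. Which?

Answer: THRESH = 2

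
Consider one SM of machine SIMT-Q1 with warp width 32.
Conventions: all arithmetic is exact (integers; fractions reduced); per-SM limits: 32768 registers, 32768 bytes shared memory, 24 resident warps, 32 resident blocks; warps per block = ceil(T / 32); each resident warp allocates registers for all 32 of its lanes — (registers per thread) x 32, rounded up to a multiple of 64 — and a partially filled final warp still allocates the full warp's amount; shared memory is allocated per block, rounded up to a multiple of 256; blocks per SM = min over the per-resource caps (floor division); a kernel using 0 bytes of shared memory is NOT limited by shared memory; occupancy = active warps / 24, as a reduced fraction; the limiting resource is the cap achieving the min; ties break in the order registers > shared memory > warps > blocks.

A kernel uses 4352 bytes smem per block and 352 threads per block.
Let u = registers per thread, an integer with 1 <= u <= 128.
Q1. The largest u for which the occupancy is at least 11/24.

Answer: u = 92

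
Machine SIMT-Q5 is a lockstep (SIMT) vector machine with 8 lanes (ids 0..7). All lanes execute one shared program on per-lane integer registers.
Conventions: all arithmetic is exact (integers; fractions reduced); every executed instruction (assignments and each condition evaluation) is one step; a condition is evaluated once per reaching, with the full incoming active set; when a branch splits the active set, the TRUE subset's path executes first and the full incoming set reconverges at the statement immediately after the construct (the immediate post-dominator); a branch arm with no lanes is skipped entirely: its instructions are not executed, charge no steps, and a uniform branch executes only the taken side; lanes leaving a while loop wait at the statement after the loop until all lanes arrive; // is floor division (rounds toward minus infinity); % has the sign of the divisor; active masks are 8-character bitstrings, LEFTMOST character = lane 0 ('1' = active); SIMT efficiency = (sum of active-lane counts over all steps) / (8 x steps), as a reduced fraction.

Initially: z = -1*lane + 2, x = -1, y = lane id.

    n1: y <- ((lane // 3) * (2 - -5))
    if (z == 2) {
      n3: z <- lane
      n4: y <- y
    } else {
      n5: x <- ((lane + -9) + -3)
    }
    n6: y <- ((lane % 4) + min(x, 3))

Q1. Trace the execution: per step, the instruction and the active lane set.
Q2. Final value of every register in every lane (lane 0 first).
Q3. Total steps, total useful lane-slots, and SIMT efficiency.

step 0: y <- ((lane // 3) * (2 - -5)) 11111111
step 1: eval (z == 2)                11111111
step 2: z <- lane                    10000000
step 3: y <- y                       10000000
step 4: x <- ((lane + -9) + -3)      01111111
step 5: y <- ((lane % 4) + min(x, 3)) 11111111

Answer: 6 steps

z: 0,1,0,-1,-2,-3,-4,-5
x: -1,-11,-10,-9,-8,-7,-6,-5
y: -1,-10,-8,-6,-8,-6,-4,-2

steps = 6; useful = 33; efficiency = 33/48 = 11/16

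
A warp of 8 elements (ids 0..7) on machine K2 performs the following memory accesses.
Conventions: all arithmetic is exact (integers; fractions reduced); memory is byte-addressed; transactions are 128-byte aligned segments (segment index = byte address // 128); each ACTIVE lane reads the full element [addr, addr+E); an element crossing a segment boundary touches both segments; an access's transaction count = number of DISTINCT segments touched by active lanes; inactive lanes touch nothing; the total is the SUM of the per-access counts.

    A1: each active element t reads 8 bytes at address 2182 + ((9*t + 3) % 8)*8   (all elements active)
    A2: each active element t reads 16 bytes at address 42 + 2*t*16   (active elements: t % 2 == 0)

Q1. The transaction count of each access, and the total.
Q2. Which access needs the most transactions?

A1: 1 transaction
A2: 2 transactions

Answer: 1,2; total 3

Answer: A2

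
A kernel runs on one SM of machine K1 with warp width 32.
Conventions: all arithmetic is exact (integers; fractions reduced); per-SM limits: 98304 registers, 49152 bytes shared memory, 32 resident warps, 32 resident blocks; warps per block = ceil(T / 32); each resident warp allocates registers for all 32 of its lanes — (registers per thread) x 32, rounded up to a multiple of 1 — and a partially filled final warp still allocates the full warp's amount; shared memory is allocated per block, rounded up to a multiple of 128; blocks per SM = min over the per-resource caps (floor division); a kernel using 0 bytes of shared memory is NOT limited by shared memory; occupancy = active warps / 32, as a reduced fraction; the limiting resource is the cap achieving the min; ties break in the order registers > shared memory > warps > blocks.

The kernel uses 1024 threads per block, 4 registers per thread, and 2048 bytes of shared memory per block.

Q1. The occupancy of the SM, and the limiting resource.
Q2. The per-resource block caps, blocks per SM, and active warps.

Answer: occupancy 1, limited by warps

registers: 24 blocks
shared memory: 24 blocks
warps: 1 block
blocks: 32 blocks

Answer: 1 block, 32 active warps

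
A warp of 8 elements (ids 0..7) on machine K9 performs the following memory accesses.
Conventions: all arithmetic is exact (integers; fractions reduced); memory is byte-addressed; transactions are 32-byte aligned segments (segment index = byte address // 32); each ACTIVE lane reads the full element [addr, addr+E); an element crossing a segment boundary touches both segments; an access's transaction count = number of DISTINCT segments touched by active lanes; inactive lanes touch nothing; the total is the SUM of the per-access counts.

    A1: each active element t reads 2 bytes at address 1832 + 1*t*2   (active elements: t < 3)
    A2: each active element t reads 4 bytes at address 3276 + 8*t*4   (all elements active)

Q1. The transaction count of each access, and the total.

A1: 1 transaction
A2: 8 transactions

Answer: 1,8; total 9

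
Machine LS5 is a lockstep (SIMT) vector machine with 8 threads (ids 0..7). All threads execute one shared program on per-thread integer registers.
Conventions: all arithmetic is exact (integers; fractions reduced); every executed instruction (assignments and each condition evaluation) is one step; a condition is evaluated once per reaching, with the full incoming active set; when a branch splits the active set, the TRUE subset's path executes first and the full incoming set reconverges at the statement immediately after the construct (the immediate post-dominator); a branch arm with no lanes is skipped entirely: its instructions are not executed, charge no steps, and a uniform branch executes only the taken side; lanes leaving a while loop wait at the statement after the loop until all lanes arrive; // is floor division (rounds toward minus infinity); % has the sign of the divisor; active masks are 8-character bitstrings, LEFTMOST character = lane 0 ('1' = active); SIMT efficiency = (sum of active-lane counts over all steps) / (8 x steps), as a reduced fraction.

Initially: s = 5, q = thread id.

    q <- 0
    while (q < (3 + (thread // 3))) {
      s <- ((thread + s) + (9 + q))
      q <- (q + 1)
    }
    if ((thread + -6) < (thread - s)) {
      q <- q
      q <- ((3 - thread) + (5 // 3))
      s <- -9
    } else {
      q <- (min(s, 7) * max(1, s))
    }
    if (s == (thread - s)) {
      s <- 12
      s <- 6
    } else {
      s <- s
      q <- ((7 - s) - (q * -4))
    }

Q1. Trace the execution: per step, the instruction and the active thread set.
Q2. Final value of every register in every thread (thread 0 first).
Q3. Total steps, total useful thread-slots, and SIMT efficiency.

step 0: q <- 0                       11111111
step 1: eval (q < (3 + (thread // 3))) 11111111
step 2: s <- ((thread + s) + (9 + q)) 11111111
step 3: q <- (q + 1)                 11111111
step 4: eval (q < (3 + (thread // 3))) 11111111
step 5: s <- ((thread + s) + (9 + q)) 11111111
step 6: q <- (q + 1)                 11111111
step 7: eval (q < (3 + (thread // 3))) 11111111
step 8: s <- ((thread + s) + (9 + q)) 11111111
step 9: q <- (q + 1)                 11111111
step 10: eval (q < (3 + (thread // 3))) 11111111
step 11: s <- ((thread + s) + (9 + q)) 00011111
step 12: q <- (q + 1)                 00011111
step 13: eval (q < (3 + (thread // 3))) 00011111
step 14: s <- ((thread + s) + (9 + q)) 00000011
step 15: q <- (q + 1)                 00000011
step 16: eval (q < (3 + (thread // 3))) 00000011
step 17: eval ((thread + -6) < (thread - s)) 11111111
step 18: q <- (min(s, 7) * max(1, s)) 11111111
step 19: eval (s == (thread - s))     11111111
step 20: s <- s                       11111111
step 21: q <- ((7 - s) - (q * -4))    11111111

Answer: 22 steps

s: 35,38,41,59,63,67,90,95
q: 952,1033,1114,1600,1708,1816,2437,2572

steps = 22; useful = 149; efficiency = 149/176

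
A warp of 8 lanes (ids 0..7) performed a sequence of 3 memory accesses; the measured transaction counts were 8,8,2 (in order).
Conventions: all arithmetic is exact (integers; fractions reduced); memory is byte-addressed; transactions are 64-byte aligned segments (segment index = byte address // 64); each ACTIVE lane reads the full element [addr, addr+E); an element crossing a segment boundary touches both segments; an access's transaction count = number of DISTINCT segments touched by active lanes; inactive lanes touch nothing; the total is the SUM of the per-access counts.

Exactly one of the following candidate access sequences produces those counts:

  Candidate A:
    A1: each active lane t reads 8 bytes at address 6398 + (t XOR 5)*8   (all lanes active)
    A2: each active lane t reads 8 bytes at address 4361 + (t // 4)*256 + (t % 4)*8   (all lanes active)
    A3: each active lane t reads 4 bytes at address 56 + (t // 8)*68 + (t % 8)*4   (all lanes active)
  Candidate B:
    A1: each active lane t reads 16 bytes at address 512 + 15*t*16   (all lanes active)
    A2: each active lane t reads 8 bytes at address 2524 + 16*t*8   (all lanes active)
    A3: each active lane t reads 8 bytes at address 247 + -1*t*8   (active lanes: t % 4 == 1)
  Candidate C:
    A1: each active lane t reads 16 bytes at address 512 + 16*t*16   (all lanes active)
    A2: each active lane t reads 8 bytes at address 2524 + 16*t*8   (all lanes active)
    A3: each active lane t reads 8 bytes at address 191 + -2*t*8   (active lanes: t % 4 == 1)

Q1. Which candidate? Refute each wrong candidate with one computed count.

A: A1 gives 2 transactions, not 8
B: A3 gives 1 transaction, not 2
C: all counts match (8,8,2)

Answer: C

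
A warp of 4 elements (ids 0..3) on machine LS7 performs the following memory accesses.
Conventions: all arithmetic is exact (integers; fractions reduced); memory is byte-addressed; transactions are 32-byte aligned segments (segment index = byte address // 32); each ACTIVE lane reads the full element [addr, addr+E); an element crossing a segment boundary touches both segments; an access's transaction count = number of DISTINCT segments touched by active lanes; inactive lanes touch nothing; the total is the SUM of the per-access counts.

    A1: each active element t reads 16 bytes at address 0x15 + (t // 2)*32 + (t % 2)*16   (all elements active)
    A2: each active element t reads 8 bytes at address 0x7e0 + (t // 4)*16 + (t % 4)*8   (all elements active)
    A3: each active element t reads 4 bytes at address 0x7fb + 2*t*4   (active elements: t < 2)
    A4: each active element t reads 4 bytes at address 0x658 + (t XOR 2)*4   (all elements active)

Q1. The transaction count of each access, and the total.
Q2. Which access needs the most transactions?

A1: 3 transactions
A2: 1 transaction
A3: 2 transactions
A4: 2 transactions

Answer: 3,1,2,2; total 8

Answer: A1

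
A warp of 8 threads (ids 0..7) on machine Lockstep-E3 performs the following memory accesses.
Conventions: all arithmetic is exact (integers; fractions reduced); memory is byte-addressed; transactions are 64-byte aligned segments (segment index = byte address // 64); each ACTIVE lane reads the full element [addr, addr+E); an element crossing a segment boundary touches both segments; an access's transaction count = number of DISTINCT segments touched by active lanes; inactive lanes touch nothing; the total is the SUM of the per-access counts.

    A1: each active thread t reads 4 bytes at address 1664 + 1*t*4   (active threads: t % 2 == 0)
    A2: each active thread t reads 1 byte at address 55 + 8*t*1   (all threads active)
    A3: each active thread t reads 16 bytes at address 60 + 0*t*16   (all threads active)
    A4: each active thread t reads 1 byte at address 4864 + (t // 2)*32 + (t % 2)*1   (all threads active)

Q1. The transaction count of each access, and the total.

A1: 1 transaction
A2: 2 transactions
A3: 2 transactions
A4: 2 transactions

Answer: 1,2,2,2; total 7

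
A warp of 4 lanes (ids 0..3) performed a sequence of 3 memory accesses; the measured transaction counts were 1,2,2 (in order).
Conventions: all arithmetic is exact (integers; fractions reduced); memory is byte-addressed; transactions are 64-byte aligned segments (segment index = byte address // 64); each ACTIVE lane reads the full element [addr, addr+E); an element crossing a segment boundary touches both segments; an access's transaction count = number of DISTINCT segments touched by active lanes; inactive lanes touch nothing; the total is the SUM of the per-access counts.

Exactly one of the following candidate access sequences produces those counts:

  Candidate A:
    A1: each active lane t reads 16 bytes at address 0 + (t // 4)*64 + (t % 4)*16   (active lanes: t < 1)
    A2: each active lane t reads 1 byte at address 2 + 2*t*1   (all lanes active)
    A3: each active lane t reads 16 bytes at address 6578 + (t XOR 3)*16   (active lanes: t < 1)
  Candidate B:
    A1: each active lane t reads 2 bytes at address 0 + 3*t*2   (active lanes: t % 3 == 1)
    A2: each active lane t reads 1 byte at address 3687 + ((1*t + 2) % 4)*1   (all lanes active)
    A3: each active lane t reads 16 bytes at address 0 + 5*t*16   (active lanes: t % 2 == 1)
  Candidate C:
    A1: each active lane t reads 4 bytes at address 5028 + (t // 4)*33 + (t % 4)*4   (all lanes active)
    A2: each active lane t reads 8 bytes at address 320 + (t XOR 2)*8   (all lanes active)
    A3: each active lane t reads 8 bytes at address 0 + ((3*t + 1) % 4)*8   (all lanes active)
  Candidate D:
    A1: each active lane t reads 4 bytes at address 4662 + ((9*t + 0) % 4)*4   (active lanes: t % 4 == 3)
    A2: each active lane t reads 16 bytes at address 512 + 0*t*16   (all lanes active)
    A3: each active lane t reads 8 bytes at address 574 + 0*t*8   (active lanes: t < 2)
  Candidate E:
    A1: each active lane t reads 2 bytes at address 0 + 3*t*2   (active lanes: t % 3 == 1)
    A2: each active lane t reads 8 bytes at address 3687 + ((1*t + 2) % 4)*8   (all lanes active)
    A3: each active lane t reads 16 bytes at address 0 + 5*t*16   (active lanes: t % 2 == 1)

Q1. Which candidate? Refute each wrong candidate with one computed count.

A: A2 gives 1 transaction, not 2
B: A2 gives 1 transaction, not 2
C: A2 gives 1 transaction, not 2
D: A2 gives 1 transaction, not 2
E: all counts match (1,2,2)

Answer: E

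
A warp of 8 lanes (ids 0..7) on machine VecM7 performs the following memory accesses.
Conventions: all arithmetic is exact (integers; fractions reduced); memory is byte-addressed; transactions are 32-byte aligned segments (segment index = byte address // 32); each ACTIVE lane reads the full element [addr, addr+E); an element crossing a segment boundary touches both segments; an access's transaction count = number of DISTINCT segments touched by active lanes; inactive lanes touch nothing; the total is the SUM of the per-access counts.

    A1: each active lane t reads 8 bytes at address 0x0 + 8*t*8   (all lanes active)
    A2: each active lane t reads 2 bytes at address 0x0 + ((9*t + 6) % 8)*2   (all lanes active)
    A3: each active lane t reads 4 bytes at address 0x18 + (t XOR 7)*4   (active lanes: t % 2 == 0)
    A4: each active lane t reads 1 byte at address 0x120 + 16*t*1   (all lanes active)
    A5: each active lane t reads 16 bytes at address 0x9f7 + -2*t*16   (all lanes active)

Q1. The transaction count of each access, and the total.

A1: 8 transactions
A2: 1 transaction
A3: 2 transactions
A4: 4 transactions
A5: 9 transactions

Answer: 8,1,2,4,9; total 24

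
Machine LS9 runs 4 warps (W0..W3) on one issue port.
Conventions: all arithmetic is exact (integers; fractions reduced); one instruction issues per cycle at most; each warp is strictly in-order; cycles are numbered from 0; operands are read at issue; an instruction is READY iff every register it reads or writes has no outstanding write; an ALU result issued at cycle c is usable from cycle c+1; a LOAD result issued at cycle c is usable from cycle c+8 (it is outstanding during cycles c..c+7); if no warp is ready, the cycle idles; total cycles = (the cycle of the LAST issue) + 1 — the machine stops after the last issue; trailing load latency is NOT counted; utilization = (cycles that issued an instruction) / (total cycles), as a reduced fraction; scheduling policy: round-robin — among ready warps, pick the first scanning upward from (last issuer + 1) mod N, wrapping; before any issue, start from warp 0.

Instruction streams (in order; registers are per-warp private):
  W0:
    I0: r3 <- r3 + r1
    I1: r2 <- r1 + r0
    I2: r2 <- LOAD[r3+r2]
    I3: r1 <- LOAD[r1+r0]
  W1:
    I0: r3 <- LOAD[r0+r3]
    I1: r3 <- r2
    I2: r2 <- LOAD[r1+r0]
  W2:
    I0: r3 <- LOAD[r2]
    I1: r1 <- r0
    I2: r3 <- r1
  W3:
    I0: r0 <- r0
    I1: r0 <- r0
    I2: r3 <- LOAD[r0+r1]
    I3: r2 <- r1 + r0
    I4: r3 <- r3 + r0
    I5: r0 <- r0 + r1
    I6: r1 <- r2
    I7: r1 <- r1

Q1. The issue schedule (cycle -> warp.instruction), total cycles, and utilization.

cycle 0: W0.I0
cycle 1: W1.I0
cycle 2: W2.I0
cycle 3: W3.I0
cycle 4: W0.I1
cycle 5: W2.I1
cycle 6: W3.I1
cycle 7: W0.I2
cycle 8: W3.I2
cycle 9: W0.I3
cycle 10: W1.I1
cycle 11: W2.I2
cycle 12: W3.I3
cycle 13: W1.I2
cycle 14: idle
cycle 15: idle
cycle 16: W3.I4
cycle 17: W3.I5
cycle 18: W3.I6
cycle 19: W3.I7

Answer: 20 cycles, utilization 9/10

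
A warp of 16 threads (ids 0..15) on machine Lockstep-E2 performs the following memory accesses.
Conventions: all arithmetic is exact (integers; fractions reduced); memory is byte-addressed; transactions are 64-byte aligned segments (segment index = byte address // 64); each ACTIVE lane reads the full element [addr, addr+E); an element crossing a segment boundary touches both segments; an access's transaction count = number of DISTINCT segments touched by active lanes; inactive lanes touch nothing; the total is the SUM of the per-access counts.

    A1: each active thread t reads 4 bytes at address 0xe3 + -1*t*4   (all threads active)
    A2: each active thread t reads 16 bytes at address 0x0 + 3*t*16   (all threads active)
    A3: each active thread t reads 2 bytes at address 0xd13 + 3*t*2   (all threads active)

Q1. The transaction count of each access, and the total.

A1: 2 transactions
A2: 12 transactions
A3: 2 transactions

Answer: 2,12,2; total 16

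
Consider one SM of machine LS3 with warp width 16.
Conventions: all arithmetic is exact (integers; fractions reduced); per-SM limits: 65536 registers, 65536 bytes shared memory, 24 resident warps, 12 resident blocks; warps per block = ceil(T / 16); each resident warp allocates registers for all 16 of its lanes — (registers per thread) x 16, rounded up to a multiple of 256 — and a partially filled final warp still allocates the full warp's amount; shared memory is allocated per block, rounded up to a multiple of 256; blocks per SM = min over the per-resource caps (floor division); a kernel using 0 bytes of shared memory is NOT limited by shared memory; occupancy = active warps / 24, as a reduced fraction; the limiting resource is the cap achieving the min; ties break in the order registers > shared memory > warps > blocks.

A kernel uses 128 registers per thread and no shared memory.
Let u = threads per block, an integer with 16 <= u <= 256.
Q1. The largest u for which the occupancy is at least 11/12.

Answer: u = 192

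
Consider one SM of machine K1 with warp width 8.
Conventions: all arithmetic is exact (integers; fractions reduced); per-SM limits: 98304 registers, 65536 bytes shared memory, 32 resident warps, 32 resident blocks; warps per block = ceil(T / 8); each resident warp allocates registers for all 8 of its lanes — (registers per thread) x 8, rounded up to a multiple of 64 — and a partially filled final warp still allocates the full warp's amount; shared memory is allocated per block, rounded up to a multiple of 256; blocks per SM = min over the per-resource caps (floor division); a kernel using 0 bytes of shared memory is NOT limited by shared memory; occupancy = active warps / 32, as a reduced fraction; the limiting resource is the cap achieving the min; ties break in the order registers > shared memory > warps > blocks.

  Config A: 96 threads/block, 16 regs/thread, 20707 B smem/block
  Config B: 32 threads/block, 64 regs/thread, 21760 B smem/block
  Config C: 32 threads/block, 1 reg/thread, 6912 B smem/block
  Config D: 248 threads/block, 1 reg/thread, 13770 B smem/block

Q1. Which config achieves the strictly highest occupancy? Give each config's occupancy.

occupancies: A 3/4, B 3/8, C 1, D 31/32

Answer: C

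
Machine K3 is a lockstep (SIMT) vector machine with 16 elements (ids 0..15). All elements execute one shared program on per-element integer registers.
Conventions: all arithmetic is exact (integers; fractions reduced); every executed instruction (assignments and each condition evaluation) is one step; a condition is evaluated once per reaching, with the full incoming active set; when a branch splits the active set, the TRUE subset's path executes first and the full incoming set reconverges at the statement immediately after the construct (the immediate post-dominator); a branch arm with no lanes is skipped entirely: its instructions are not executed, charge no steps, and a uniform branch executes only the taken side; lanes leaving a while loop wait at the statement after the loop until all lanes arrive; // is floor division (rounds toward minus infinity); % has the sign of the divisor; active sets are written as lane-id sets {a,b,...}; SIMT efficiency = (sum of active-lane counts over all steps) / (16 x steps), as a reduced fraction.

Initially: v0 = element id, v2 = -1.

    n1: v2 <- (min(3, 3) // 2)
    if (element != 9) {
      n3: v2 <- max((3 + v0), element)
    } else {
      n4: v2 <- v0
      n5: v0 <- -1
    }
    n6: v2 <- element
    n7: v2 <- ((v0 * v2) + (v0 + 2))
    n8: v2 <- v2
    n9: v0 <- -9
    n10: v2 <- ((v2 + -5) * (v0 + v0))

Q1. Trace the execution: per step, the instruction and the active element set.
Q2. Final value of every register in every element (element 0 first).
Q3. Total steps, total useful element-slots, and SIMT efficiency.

step 0: v2 <- (min(3, 3) // 2)       {0,1,2,3,4,5,6,7,8,9,10,11,12,13,14,15}
step 1: eval (element != 9)          {0,1,2,3,4,5,6,7,8,9,10,11,12,13,14,15}
step 2: v2 <- max((3 + v0), element) {0,1,2,3,4,5,6,7,8,10,11,12,13,14,15}
step 3: v2 <- v0                     {9}
step 4: v0 <- -1                     {9}
step 5: v2 <- element                {0,1,2,3,4,5,6,7,8,9,10,11,12,13,14,15}
step 6: v2 <- ((v0 * v2) + (v0 + 2)) {0,1,2,3,4,5,6,7,8,9,10,11,12,13,14,15}
step 7: v2 <- v2                     {0,1,2,3,4,5,6,7,8,9,10,11,12,13,14,15}
step 8: v0 <- -9                     {0,1,2,3,4,5,6,7,8,9,10,11,12,13,14,15}
step 9: v2 <- ((v2 + -5) * (v0 + v0)) {0,1,2,3,4,5,6,7,8,9,10,11,12,13,14,15}

Answer: 10 steps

v0: -9,-9,-9,-9,-9,-9,-9,-9,-9,-9,-9,-9,-9,-9,-9,-9
v2: 54,18,-54,-162,-306,-486,-702,-954,-1242,234,-1926,-2322,-2754,-3222,-3726,-4266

steps = 10; useful = 129; efficiency = 129/160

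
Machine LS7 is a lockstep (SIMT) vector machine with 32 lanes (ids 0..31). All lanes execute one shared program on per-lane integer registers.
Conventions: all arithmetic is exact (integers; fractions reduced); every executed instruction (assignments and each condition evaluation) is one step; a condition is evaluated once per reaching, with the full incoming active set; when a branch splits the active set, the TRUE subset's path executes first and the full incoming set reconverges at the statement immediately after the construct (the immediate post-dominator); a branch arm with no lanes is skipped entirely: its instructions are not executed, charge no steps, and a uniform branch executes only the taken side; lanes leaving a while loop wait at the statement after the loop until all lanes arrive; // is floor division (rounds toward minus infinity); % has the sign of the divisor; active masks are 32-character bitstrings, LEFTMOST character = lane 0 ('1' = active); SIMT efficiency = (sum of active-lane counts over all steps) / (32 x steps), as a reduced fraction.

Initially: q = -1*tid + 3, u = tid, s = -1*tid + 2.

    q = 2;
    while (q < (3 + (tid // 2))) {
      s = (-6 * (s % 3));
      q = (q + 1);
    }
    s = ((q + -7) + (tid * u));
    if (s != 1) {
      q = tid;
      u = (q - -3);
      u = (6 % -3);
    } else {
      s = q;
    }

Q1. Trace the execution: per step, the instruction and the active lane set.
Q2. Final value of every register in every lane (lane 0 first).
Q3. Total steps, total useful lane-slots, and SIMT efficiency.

step 0: q <- 2                       11111111111111111111111111111111
step 1: eval (q < (3 + (tid // 2)))  11111111111111111111111111111111
step 2: s <- (-6 * (s % 3))          11111111111111111111111111111111
step 3: q <- (q + 1)                 11111111111111111111111111111111
step 4: eval (q < (3 + (tid // 2)))  11111111111111111111111111111111
step 5: s <- (-6 * (s % 3))          00111111111111111111111111111111
step 6: q <- (q + 1)                 00111111111111111111111111111111
step 7: eval (q < (3 + (tid // 2)))  00111111111111111111111111111111
step 8: s <- (-6 * (s % 3))          00001111111111111111111111111111
step 9: q <- (q + 1)                 00001111111111111111111111111111
step 10: eval (q < (3 + (tid // 2)))  00001111111111111111111111111111
step 11: s <- (-6 * (s % 3))          00000011111111111111111111111111
step 12: q <- (q + 1)                 00000011111111111111111111111111
step 13: eval (q < (3 + (tid // 2)))  00000011111111111111111111111111
step 14: s <- (-6 * (s % 3))          00000000111111111111111111111111
step 15: q <- (q + 1)                 00000000111111111111111111111111
step 16: eval (q < (3 + (tid // 2)))  00000000111111111111111111111111
step 17: s <- (-6 * (s % 3))          00000000001111111111111111111111
step 18: q <- (q + 1)                 00000000001111111111111111111111
step 19: eval (q < (3 + (tid // 2)))  00000000001111111111111111111111
step 20: s <- (-6 * (s % 3))          00000000000011111111111111111111
step 21: q <- (q + 1)                 00000000000011111111111111111111
step 22: eval (q < (3 + (tid // 2)))  00000000000011111111111111111111
step 23: s <- (-6 * (s % 3))          00000000000000111111111111111111
step 24: q <- (q + 1)                 00000000000000111111111111111111
step 25: eval (q < (3 + (tid // 2)))  00000000000000111111111111111111
step 26: s <- (-6 * (s % 3))          00000000000000001111111111111111
step 27: q <- (q + 1)                 00000000000000001111111111111111
step 28: eval (q < (3 + (tid // 2)))  00000000000000001111111111111111
step 29: s <- (-6 * (s % 3))          00000000000000000011111111111111
step 30: q <- (q + 1)                 00000000000000000011111111111111
step 31: eval (q < (3 + (tid // 2)))  00000000000000000011111111111111
step 32: s <- (-6 * (s % 3))          00000000000000000000111111111111
step 33: q <- (q + 1)                 00000000000000000000111111111111
step 34: eval (q < (3 + (tid // 2)))  00000000000000000000111111111111
step 35: s <- (-6 * (s % 3))          00000000000000000000001111111111
step 36: q <- (q + 1)                 00000000000000000000001111111111
step 37: eval (q < (3 + (tid // 2)))  00000000000000000000001111111111
step 38: s <- (-6 * (s % 3))          00000000000000000000000011111111
step 39: q <- (q + 1)                 00000000000000000000000011111111
step 40: eval (q < (3 + (tid // 2)))  00000000000000000000000011111111
step 41: s <- (-6 * (s % 3))          00000000000000000000000000111111
step 42: q <- (q + 1)                 00000000000000000000000000111111
step 43: eval (q < (3 + (tid // 2)))  00000000000000000000000000111111
step 44: s <- (-6 * (s % 3))          00000000000000000000000000001111
step 45: q <- (q + 1)                 00000000000000000000000000001111
step 46: eval (q < (3 + (tid // 2)))  00000000000000000000000000001111
step 47: s <- (-6 * (s % 3))          00000000000000000000000000000011
step 48: q <- (q + 1)                 00000000000000000000000000000011
step 49: eval (q < (3 + (tid // 2)))  00000000000000000000000000000011
step 50: s <- ((q + -7) + (tid * u))  11111111111111111111111111111111
step 51: eval (s != 1)                11111111111111111111111111111111
step 52: q <- tid                     11011111111111111111111111111111
step 53: u <- (q - -3)                11011111111111111111111111111111
step 54: u <- (6 % -3)                11011111111111111111111111111111
step 55: s <- q                       00100000000000000000000000000000

Answer: 56 steps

q: 0,1,4,3,4,5,6,7,8,9,10,11,12,13,14,15,16,17,18,19,20,21,22,23,24,25,26,27,28,29,30,31
u: 0,0,2,0,0,0,0,0,0,0,0,0,0,0,0,0,0,0,0,0,0,0,0,0,0,0,0,0,0,0,0,0
s: -4,-3,4,6,14,23,35,48,64,81,101,122,146,171,199,228,260,293,329,366,406,447,491,536,584,633,685,738,794,851,911,972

steps = 56; useful = 1038; efficiency = 1038/1792 = 519/896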